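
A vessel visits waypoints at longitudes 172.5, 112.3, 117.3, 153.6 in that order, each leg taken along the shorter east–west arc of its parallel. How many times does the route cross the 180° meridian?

Leg 1: +172.5° → +112.3°, shortest Δλ = -60.2° (west) — does not cross 180°.
Leg 2: +112.3° → +117.3°, shortest Δλ = 5.0° (east) — does not cross 180°.
Leg 3: +117.3° → +153.6°, shortest Δλ = 36.3° (east) — does not cross 180°.
Total crossings: 0.

0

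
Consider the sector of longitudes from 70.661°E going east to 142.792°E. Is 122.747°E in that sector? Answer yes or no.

Band width going east from +70.661° to +142.792°: ((142.792 − 70.661) mod 360) = 72.131°.
Offset of +122.747° east of the west edge: ((122.747 − 70.661) mod 360) = 52.086°.
52.086° ≤ 72.131° ⇒ inside.

Yes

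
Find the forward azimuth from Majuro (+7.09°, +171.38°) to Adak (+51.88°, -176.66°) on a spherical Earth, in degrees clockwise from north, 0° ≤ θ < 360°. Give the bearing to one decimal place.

Δλ = -176.66 − 171.38 = -348.04°; wrapped into (−180°, 180°]: 11.96°.
θ = atan2( sin Δλ · cos φ₂ , cos φ₁ · sin φ₂ − sin φ₁ · cos φ₂ · cos Δλ )
  = atan2(0.12792, 0.70616) = 10.268° → normalised to [0°, 360°): 10.268°.

10.3°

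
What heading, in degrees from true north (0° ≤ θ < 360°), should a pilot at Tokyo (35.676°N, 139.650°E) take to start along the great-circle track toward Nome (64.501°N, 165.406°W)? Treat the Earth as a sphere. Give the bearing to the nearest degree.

Δλ = -165.406 − 139.650 = -305.056°; wrapped into (−180°, 180°]: 54.944°.
θ = atan2( sin Δλ · cos φ₂ , cos φ₁ · sin φ₂ − sin φ₁ · cos φ₂ · cos Δλ )
  = atan2(0.35240, 0.58900) = 30.892° → normalised to [0°, 360°): 30.892°.

31°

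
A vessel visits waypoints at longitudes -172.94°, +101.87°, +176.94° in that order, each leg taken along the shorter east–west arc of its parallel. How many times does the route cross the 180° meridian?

Leg 1: -172.94° → +101.87°, shortest Δλ = -85.19° (west) — crosses 180°.
Leg 2: +101.87° → +176.94°, shortest Δλ = 75.07° (east) — does not cross 180°.
Total crossings: 1.

1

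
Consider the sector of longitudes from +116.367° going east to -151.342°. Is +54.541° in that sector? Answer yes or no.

Band width going east from +116.367° to -151.342°: ((-151.342 − 116.367) mod 360) = 92.291°.
Offset of +54.541° east of the west edge: ((54.541 − 116.367) mod 360) = 298.174°.
298.174° > 92.291° ⇒ outside.

No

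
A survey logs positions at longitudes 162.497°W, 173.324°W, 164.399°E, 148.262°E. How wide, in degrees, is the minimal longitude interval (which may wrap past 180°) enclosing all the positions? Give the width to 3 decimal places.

49.241°

Sort the longitudes: -173.324°, -162.497°, +148.262°, +164.399°.
Eastward gaps between consecutive values (wrapping around): 10.827°, 310.759°, 16.137°, 22.277°.
Largest gap = 310.759° ⇒ minimal covering band is its complement: 360° − 310.759° = 49.241°.
Band runs from +148.262° eastward to -162.497°, crossing the antimeridian.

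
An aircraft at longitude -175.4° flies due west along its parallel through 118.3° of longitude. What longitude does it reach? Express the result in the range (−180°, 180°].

+66.3°

Start at -175.4°; shift −118.3° → -293.7°.
-293.7° lies outside (−180°, 180°]; add 360° → +66.3°.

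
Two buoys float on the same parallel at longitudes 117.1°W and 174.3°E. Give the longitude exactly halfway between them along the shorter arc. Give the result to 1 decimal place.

Signed shortest Δλ from -117.1° to +174.3° is -68.6°.
Midpoint longitude = -117.1° + (-68.6°)/2 = -117.1° − 34.3° = -151.4°.
(The naïve average (-117.1 + +174.3)/2 = 28.6° is on the wrong side of the globe.)

151.4°W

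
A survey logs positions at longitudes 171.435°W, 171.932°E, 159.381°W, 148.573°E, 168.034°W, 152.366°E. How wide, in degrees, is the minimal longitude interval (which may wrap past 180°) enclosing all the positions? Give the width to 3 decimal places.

Sort the longitudes: -171.435°, -168.034°, -159.381°, +148.573°, +152.366°, +171.932°.
Eastward gaps between consecutive values (wrapping around): 3.401°, 8.653°, 307.954°, 3.793°, 19.566°, 16.633°.
Largest gap = 307.954° ⇒ minimal covering band is its complement: 360° − 307.954° = 52.046°.
Band runs from +148.573° eastward to -159.381°, crossing the antimeridian.

52.046°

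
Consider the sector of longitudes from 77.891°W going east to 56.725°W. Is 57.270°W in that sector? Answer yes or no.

Yes

Band width going east from -77.891° to -56.725°: ((-56.725 − -77.891) mod 360) = 21.166°.
Offset of -57.270° east of the west edge: ((-57.270 − -77.891) mod 360) = 20.621°.
20.621° ≤ 21.166° ⇒ inside.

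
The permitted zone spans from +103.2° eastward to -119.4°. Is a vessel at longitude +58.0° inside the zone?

Band width going east from +103.2° to -119.4°: ((-119.4 − 103.2) mod 360) = 137.4°.
Offset of +58.0° east of the west edge: ((58.0 − 103.2) mod 360) = 314.8°.
314.8° > 137.4° ⇒ outside.

No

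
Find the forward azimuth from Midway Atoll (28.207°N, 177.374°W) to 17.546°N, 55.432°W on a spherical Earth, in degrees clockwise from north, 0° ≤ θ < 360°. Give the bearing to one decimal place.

Δλ = -55.432 − -177.374 = 121.942°.
θ = atan2( sin Δλ · cos φ₂ , cos φ₁ · sin φ₂ − sin φ₁ · cos φ₂ · cos Δλ )
  = atan2(0.80910, 0.50410) = 58.076° → normalised to [0°, 360°): 58.076°.

58.1°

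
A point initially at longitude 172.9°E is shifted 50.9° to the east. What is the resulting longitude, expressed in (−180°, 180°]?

136.2°W

Start at +172.9°; shift +50.9° → +223.8°.
+223.8° lies outside (−180°, 180°]; subtract 360° → -136.2°.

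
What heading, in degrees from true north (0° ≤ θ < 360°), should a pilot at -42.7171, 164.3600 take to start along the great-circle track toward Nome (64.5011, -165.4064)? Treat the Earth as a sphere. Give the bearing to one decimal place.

13.3°

Δλ = -165.4064 − 164.3600 = -329.7664°; wrapped into (−180°, 180°]: 30.2336°.
θ = atan2( sin Δλ · cos φ₂ , cos φ₁ · sin φ₂ − sin φ₁ · cos φ₂ · cos Δλ )
  = atan2(0.21677, 0.91546) = 13.321° → normalised to [0°, 360°): 13.321°.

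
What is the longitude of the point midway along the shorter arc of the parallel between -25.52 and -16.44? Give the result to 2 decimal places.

-20.98°

Signed shortest Δλ from -25.52° to -16.44° is +9.08°.
Midpoint longitude = -25.52° + (+9.08°)/2 = -25.52° + 4.54° = -20.98°.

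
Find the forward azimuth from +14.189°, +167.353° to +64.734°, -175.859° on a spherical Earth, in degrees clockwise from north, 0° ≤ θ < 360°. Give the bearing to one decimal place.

9.0°

Δλ = -175.859 − 167.353 = -343.212°; wrapped into (−180°, 180°]: 16.788°.
θ = atan2( sin Δλ · cos φ₂ , cos φ₁ · sin φ₂ − sin φ₁ · cos φ₂ · cos Δλ )
  = atan2(0.12328, 0.77658) = 9.020° → normalised to [0°, 360°): 9.020°.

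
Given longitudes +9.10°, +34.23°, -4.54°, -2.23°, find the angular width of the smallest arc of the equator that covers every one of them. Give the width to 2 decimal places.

Sort the longitudes: -4.54°, -2.23°, +9.10°, +34.23°.
Eastward gaps between consecutive values (wrapping around): 2.31°, 11.33°, 25.13°, 321.23°.
Largest gap = 321.23° ⇒ minimal covering band is its complement: 360° − 321.23° = 38.77°.
Band runs from -4.54° eastward to +34.23°.

38.77°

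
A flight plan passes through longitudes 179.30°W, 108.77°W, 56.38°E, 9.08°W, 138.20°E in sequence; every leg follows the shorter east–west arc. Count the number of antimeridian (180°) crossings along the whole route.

0

Leg 1: -179.30° → -108.77°, shortest Δλ = 70.53° (east) — does not cross 180°.
Leg 2: -108.77° → +56.38°, shortest Δλ = 165.15° (east) — does not cross 180°.
Leg 3: +56.38° → -9.08°, shortest Δλ = -65.46° (west) — does not cross 180°.
Leg 4: -9.08° → +138.20°, shortest Δλ = 147.28° (east) — does not cross 180°.
Total crossings: 0.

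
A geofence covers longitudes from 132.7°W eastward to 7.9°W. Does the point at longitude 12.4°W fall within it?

Yes

Band width going east from -132.7° to -7.9°: ((-7.9 − -132.7) mod 360) = 124.8°.
Offset of -12.4° east of the west edge: ((-12.4 − -132.7) mod 360) = 120.3°.
120.3° ≤ 124.8° ⇒ inside.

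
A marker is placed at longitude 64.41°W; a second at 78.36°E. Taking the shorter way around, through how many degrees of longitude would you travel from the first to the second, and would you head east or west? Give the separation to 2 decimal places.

Raw difference: 78.36 − -64.41 = 142.77°.
Normalise into (−180°, 180°]: 142.77° stays 142.77°.
Positive ⇒ the second point lies to the east; separation 142.77°.

142.77° east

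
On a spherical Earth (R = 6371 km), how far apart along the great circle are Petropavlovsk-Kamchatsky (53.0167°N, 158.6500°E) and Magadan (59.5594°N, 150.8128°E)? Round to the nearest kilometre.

Δλ = 150.8128 − 158.6500 = -7.8372°.
Δφ = 59.5594 − 53.0167 = 6.5427°.
a = sin²(Δφ/2) + cos φ₁ · cos φ₂ · sin²(Δλ/2) = 0.004680.
c = 2·atan2(√a, √(1−a)) = 0.13693 rad → d = 6371·c ≈ 872.35 km.

872 km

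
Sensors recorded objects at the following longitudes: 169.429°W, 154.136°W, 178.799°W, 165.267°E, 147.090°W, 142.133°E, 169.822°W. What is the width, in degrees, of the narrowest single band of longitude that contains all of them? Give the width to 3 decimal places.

70.777°

Sort the longitudes: -178.799°, -169.822°, -169.429°, -154.136°, -147.090°, +142.133°, +165.267°.
Eastward gaps between consecutive values (wrapping around): 8.977°, 0.393°, 15.293°, 7.046°, 289.223°, 23.134°, 15.934°.
Largest gap = 289.223° ⇒ minimal covering band is its complement: 360° − 289.223° = 70.777°.
Band runs from +142.133° eastward to -147.090°, crossing the antimeridian.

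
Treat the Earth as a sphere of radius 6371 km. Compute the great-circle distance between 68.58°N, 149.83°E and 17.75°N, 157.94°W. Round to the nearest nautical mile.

3615 nmi

Δλ = -157.94 − 149.83 = -307.77°; wrapped into (−180°, 180°]: 52.23°.
Δφ = 17.75 − 68.58 = -50.83°.
a = sin²(Δφ/2) + cos φ₁ · cos φ₂ · sin²(Δλ/2) = 0.251579.
c = 2·atan2(√a, √(1−a)) = 1.05084 rad → d = 6371·c ≈ 6694.90 km ≈ 3614.96 nmi.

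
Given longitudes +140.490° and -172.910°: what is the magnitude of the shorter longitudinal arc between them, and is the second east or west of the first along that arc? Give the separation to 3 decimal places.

Raw difference: -172.910 − 140.490 = -313.4°.
Normalise into (−180°, 180°]: -313.4° + 360° = 46.6°.
Positive ⇒ the second point lies to the east; separation 46.600°.

46.600° east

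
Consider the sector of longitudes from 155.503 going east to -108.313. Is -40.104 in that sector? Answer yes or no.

No

Band width going east from +155.503° to -108.313°: ((-108.313 − 155.503) mod 360) = 96.184°.
Offset of -40.104° east of the west edge: ((-40.104 − 155.503) mod 360) = 164.393°.
164.393° > 96.184° ⇒ outside.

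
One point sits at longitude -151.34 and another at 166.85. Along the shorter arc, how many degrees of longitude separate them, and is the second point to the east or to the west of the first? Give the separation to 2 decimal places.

Raw difference: 166.85 − -151.34 = 318.19°.
Normalise into (−180°, 180°]: 318.19° − 360° = -41.81°.
Negative ⇒ the second point lies to the west; separation 41.81°.

41.81° west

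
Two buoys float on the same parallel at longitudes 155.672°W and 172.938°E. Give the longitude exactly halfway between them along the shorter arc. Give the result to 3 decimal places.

171.367°W

Signed shortest Δλ from -155.672° to +172.938° is -31.390°.
Midpoint longitude = -155.672° + (-31.390°)/2 = -155.672° − 15.695° = -171.367°.
(The naïve average (-155.672 + +172.938)/2 = 8.633° is on the wrong side of the globe.)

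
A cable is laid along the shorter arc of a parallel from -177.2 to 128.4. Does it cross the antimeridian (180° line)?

Naïve |128.4 − -177.2| = 305.6° > 180°, so the shorter arc goes the other way round — across 180°.
Signed shortest Δλ = ((128.4 − -177.2 + 180) mod 360) − 180 = -54.4°.
Going west by 54.4° from -177.2° passes through 180° before reaching +128.4°.

Yes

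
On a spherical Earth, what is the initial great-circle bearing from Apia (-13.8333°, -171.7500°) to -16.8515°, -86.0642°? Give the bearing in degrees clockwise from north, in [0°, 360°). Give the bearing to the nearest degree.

105°

Δλ = -86.0642 − -171.7500 = 85.6858°.
θ = atan2( sin Δλ · cos φ₂ , cos φ₁ · sin φ₂ − sin φ₁ · cos φ₂ · cos Δλ )
  = atan2(0.95435, -0.26427) = 105.478° → normalised to [0°, 360°): 105.478°.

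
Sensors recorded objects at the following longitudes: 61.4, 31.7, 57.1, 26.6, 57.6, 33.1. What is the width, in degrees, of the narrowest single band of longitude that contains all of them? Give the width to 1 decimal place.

34.8°

Sort the longitudes: +26.6°, +31.7°, +33.1°, +57.1°, +57.6°, +61.4°.
Eastward gaps between consecutive values (wrapping around): 5.1°, 1.4°, 24.0°, 0.5°, 3.8°, 325.2°.
Largest gap = 325.2° ⇒ minimal covering band is its complement: 360° − 325.2° = 34.8°.
Band runs from +26.6° eastward to +61.4°.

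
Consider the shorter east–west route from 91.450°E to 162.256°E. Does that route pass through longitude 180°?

No

Signed shortest Δλ = ((162.256 − 91.450 + 180) mod 360) − 180 = 70.806°.
Going east by 70.806° from +91.450° reaches +162.256° without touching 180°.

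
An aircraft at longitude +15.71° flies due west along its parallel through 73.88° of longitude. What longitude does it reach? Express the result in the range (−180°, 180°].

Start at +15.71°; shift −73.88° → -58.17°.
-58.17° already lies in (−180°, 180°].

-58.17°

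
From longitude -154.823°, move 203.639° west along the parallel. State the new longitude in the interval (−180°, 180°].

Start at -154.823°; shift −203.639° → -358.462°.
-358.462° lies outside (−180°, 180°]; add 360° → +1.538°.

+1.538°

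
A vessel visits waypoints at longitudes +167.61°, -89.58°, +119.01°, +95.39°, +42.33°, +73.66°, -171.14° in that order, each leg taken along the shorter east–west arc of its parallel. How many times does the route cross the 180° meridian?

3

Leg 1: +167.61° → -89.58°, shortest Δλ = 102.81° (east) — crosses 180°.
Leg 2: -89.58° → +119.01°, shortest Δλ = -151.41° (west) — crosses 180°.
Leg 3: +119.01° → +95.39°, shortest Δλ = -23.62° (west) — does not cross 180°.
Leg 4: +95.39° → +42.33°, shortest Δλ = -53.06° (west) — does not cross 180°.
Leg 5: +42.33° → +73.66°, shortest Δλ = 31.33° (east) — does not cross 180°.
Leg 6: +73.66° → -171.14°, shortest Δλ = 115.2° (east) — crosses 180°.
Total crossings: 3.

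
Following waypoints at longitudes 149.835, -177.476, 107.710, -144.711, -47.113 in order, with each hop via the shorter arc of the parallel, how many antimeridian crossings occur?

3

Leg 1: +149.835° → -177.476°, shortest Δλ = 32.689° (east) — crosses 180°.
Leg 2: -177.476° → +107.710°, shortest Δλ = -74.814° (west) — crosses 180°.
Leg 3: +107.710° → -144.711°, shortest Δλ = 107.579° (east) — crosses 180°.
Leg 4: -144.711° → -47.113°, shortest Δλ = 97.598° (east) — does not cross 180°.
Total crossings: 3.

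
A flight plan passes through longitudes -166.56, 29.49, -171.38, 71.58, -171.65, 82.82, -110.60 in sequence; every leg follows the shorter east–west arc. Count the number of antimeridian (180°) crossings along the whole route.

6

Leg 1: -166.56° → +29.49°, shortest Δλ = -163.95° (west) — crosses 180°.
Leg 2: +29.49° → -171.38°, shortest Δλ = 159.13° (east) — crosses 180°.
Leg 3: -171.38° → +71.58°, shortest Δλ = -117.04° (west) — crosses 180°.
Leg 4: +71.58° → -171.65°, shortest Δλ = 116.77° (east) — crosses 180°.
Leg 5: -171.65° → +82.82°, shortest Δλ = -105.53° (west) — crosses 180°.
Leg 6: +82.82° → -110.60°, shortest Δλ = 166.58° (east) — crosses 180°.
Total crossings: 6.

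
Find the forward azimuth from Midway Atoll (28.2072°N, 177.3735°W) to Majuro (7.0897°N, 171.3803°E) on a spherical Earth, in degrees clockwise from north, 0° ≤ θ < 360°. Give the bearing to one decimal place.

Δλ = 171.3803 − -177.3735 = 348.7538°; wrapped into (−180°, 180°]: -11.2462°.
θ = atan2( sin Δλ · cos φ₂ , cos φ₁ · sin φ₂ − sin φ₁ · cos φ₂ · cos Δλ )
  = atan2(-0.19353, -0.35128) = -151.148° → normalised to [0°, 360°): 208.852°.

208.9°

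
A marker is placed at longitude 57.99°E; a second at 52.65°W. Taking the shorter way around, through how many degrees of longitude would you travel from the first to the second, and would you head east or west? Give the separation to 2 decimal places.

110.64° west

Raw difference: -52.65 − 57.99 = -110.64°.
Normalise into (−180°, 180°]: -110.64° stays -110.64°.
Negative ⇒ the second point lies to the west; separation 110.64°.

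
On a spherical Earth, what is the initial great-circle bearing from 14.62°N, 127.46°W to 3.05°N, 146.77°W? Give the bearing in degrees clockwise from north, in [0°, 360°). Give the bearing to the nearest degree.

Δλ = -146.77 − -127.46 = -19.31°.
θ = atan2( sin Δλ · cos φ₂ , cos φ₁ · sin φ₂ − sin φ₁ · cos φ₂ · cos Δλ )
  = atan2(-0.33021, -0.18639) = -119.442° → normalised to [0°, 360°): 240.558°.

241°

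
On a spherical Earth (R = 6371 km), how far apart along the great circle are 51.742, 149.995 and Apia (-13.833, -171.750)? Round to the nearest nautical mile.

Δλ = -171.750 − 149.995 = -321.745°; wrapped into (−180°, 180°]: 38.255°.
Δφ = -13.833 − 51.742 = -65.575°.
a = sin²(Δφ/2) + cos φ₁ · cos φ₂ · sin²(Δλ/2) = 0.357804.
c = 2·atan2(√a, √(1−a)) = 1.28242 rad → d = 6371·c ≈ 8170.32 km ≈ 4411.62 nmi.

4412 nmi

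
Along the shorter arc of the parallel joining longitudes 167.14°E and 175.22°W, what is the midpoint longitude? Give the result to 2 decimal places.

Signed shortest Δλ from +167.14° to -175.22° is +17.64°.
Midpoint longitude = +167.14° + (+17.64°)/2 = +167.14° + 8.82° = +175.96°.
(The naïve average (+167.14 + -175.22)/2 = -4.04° is on the wrong side of the globe.)

175.96°E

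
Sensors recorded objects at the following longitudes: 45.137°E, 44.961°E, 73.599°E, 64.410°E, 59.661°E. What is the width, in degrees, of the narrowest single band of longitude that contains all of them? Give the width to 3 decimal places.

Sort the longitudes: +44.961°, +45.137°, +59.661°, +64.410°, +73.599°.
Eastward gaps between consecutive values (wrapping around): 0.176°, 14.524°, 4.749°, 9.189°, 331.362°.
Largest gap = 331.362° ⇒ minimal covering band is its complement: 360° − 331.362° = 28.638°.
Band runs from +44.961° eastward to +73.599°.

28.638°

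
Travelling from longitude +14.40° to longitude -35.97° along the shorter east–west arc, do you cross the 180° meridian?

No

Signed shortest Δλ = ((-35.97 − 14.40 + 180) mod 360) − 180 = -50.37°.
Going west by 50.37° from +14.40° reaches -35.97° without touching 180°.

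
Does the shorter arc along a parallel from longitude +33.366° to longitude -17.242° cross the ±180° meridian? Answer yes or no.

Signed shortest Δλ = ((-17.242 − 33.366 + 180) mod 360) − 180 = -50.608°.
Going west by 50.608° from +33.366° reaches -17.242° without touching 180°.

No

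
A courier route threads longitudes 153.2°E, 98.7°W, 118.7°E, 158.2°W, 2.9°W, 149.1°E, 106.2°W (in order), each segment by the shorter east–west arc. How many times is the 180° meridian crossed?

4

Leg 1: +153.2° → -98.7°, shortest Δλ = 108.1° (east) — crosses 180°.
Leg 2: -98.7° → +118.7°, shortest Δλ = -142.6° (west) — crosses 180°.
Leg 3: +118.7° → -158.2°, shortest Δλ = 83.1° (east) — crosses 180°.
Leg 4: -158.2° → -2.9°, shortest Δλ = 155.3° (east) — does not cross 180°.
Leg 5: -2.9° → +149.1°, shortest Δλ = 152.0° (east) — does not cross 180°.
Leg 6: +149.1° → -106.2°, shortest Δλ = 104.7° (east) — crosses 180°.
Total crossings: 4.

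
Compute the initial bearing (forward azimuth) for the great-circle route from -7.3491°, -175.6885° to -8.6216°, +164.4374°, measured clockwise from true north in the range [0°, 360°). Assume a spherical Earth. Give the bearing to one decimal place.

264.9°

Δλ = 164.4374 − -175.6885 = 340.1259°; wrapped into (−180°, 180°]: -19.8741°.
θ = atan2( sin Δλ · cos φ₂ , cos φ₁ · sin φ₂ − sin φ₁ · cos φ₂ · cos Δλ )
  = atan2(-0.33611, -0.02974) = -95.056° → normalised to [0°, 360°): 264.944°.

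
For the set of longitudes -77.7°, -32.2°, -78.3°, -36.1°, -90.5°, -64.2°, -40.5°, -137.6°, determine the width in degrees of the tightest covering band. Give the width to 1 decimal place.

Sort the longitudes: -137.6°, -90.5°, -78.3°, -77.7°, -64.2°, -40.5°, -36.1°, -32.2°.
Eastward gaps between consecutive values (wrapping around): 47.1°, 12.2°, 0.6°, 13.5°, 23.7°, 4.4°, 3.9°, 254.6°.
Largest gap = 254.6° ⇒ minimal covering band is its complement: 360° − 254.6° = 105.4°.
Band runs from -137.6° eastward to -32.2°.

105.4°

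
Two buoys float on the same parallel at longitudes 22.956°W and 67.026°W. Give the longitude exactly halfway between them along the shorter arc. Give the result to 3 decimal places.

Signed shortest Δλ from -22.956° to -67.026° is -44.070°.
Midpoint longitude = -22.956° + (-44.070°)/2 = -22.956° − 22.035° = -44.991°.

44.991°W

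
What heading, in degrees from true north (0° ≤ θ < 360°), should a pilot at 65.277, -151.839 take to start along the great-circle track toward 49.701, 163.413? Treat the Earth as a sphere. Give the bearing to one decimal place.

Δλ = 163.413 − -151.839 = 315.252°; wrapped into (−180°, 180°]: -44.748°.
θ = atan2( sin Δλ · cos φ₂ , cos φ₁ · sin φ₂ − sin φ₁ · cos φ₂ · cos Δλ )
  = atan2(-0.45532, -0.09827) = -102.179° → normalised to [0°, 360°): 257.821°.

257.8°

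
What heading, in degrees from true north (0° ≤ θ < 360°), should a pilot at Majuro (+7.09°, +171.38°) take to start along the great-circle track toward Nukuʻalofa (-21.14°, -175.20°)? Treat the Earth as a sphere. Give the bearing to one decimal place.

Δλ = -175.20 − 171.38 = -346.58°; wrapped into (−180°, 180°]: 13.42°.
θ = atan2( sin Δλ · cos φ₂ , cos φ₁ · sin φ₂ − sin φ₁ · cos φ₂ · cos Δλ )
  = atan2(0.21647, -0.46987) = 155.264° → normalised to [0°, 360°): 155.264°.

155.3°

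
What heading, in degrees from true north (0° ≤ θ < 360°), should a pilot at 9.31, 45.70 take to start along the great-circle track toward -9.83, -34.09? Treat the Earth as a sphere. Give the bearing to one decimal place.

258.5°

Δλ = -34.09 − 45.70 = -79.79°.
θ = atan2( sin Δλ · cos φ₂ , cos φ₁ · sin φ₂ − sin φ₁ · cos φ₂ · cos Δλ )
  = atan2(-0.96972, -0.19673) = -101.468° → normalised to [0°, 360°): 258.532°.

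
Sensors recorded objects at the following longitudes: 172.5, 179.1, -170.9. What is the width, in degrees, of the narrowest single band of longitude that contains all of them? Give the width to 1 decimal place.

Sort the longitudes: -170.9°, +172.5°, +179.1°.
Eastward gaps between consecutive values (wrapping around): 343.4°, 6.6°, 10.0°.
Largest gap = 343.4° ⇒ minimal covering band is its complement: 360° − 343.4° = 16.6°.
Band runs from +172.5° eastward to -170.9°, crossing the antimeridian.

16.6°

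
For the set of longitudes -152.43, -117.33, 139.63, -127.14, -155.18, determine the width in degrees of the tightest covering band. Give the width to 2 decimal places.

Sort the longitudes: -155.18°, -152.43°, -127.14°, -117.33°, +139.63°.
Eastward gaps between consecutive values (wrapping around): 2.75°, 25.29°, 9.81°, 256.96°, 65.19°.
Largest gap = 256.96° ⇒ minimal covering band is its complement: 360° − 256.96° = 103.04°.
Band runs from +139.63° eastward to -117.33°, crossing the antimeridian.

103.04°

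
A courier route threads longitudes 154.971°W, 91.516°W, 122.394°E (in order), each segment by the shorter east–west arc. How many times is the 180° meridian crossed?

Leg 1: -154.971° → -91.516°, shortest Δλ = 63.455° (east) — does not cross 180°.
Leg 2: -91.516° → +122.394°, shortest Δλ = -146.09° (west) — crosses 180°.
Total crossings: 1.

1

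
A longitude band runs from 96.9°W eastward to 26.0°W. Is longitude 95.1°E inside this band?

Band width going east from -96.9° to -26.0°: ((-26.0 − -96.9) mod 360) = 70.9°.
Offset of +95.1° east of the west edge: ((95.1 − -96.9) mod 360) = 192.0°.
192.0° > 70.9° ⇒ outside.

No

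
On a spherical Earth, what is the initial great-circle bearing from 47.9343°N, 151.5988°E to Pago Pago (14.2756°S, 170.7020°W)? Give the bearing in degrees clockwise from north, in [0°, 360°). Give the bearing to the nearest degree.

Δλ = -170.7020 − 151.5988 = -322.3008°; wrapped into (−180°, 180°]: 37.6992°.
θ = atan2( sin Δλ · cos φ₂ , cos φ₁ · sin φ₂ − sin φ₁ · cos φ₂ · cos Δλ )
  = atan2(0.59263, -0.73446) = 141.100° → normalised to [0°, 360°): 141.100°.

141°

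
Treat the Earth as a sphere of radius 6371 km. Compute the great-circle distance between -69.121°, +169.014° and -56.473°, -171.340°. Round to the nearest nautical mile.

922 nmi

Δλ = -171.340 − 169.014 = -340.354°; wrapped into (−180°, 180°]: 19.646°.
Δφ = -56.473 − -69.121 = 12.648°.
a = sin²(Δφ/2) + cos φ₁ · cos φ₂ · sin²(Δλ/2) = 0.017863.
c = 2·atan2(√a, √(1−a)) = 0.26810 rad → d = 6371·c ≈ 1708.09 km ≈ 922.30 nmi.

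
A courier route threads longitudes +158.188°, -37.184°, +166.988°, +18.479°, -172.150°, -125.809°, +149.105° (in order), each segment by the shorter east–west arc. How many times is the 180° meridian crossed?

Leg 1: +158.188° → -37.184°, shortest Δλ = 164.628° (east) — crosses 180°.
Leg 2: -37.184° → +166.988°, shortest Δλ = -155.828° (west) — crosses 180°.
Leg 3: +166.988° → +18.479°, shortest Δλ = -148.509° (west) — does not cross 180°.
Leg 4: +18.479° → -172.150°, shortest Δλ = 169.371° (east) — crosses 180°.
Leg 5: -172.150° → -125.809°, shortest Δλ = 46.341° (east) — does not cross 180°.
Leg 6: -125.809° → +149.105°, shortest Δλ = -85.086° (west) — crosses 180°.
Total crossings: 4.

4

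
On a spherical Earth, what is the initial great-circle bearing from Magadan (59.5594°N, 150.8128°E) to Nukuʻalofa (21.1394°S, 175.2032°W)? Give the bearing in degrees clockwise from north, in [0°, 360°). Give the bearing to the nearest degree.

148°

Δλ = -175.2032 − 150.8128 = -326.0160°; wrapped into (−180°, 180°]: 33.9840°.
θ = atan2( sin Δλ · cos φ₂ , cos φ₁ · sin φ₂ − sin φ₁ · cos φ₂ · cos Δλ )
  = atan2(0.52135, -0.84950) = 148.462° → normalised to [0°, 360°): 148.462°.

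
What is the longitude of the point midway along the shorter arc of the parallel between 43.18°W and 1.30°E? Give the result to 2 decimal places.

Signed shortest Δλ from -43.18° to +1.30° is +44.48°.
Midpoint longitude = -43.18° + (+44.48°)/2 = -43.18° + 22.24° = -20.94°.

20.94°W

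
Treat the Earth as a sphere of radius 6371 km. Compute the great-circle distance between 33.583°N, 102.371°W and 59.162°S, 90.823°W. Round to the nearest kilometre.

10368 km

Δλ = -90.823 − -102.371 = 11.548°.
Δφ = -59.162 − 33.583 = -92.745°.
a = sin²(Δφ/2) + cos φ₁ · cos φ₂ · sin²(Δλ/2) = 0.528268.
c = 2·atan2(√a, √(1−a)) = 1.62736 rad → d = 6371·c ≈ 10367.92 km.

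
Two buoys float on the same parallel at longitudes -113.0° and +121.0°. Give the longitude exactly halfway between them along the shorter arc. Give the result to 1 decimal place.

-176.0°

Signed shortest Δλ from -113.0° to +121.0° is -126.0°.
Midpoint longitude = -113.0° + (-126.0°)/2 = -113.0° − 63.0° = -176.0°.
(The naïve average (-113.0 + +121.0)/2 = 4.0° is on the wrong side of the globe.)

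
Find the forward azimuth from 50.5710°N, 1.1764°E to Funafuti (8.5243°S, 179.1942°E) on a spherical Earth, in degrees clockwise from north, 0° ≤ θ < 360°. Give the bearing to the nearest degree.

3°

Δλ = 179.1942 − 1.1764 = 178.0178°.
θ = atan2( sin Δλ · cos φ₂ , cos φ₁ · sin φ₂ − sin φ₁ · cos φ₂ · cos Δλ )
  = atan2(0.03421, 0.66928) = 2.926° → normalised to [0°, 360°): 2.926°.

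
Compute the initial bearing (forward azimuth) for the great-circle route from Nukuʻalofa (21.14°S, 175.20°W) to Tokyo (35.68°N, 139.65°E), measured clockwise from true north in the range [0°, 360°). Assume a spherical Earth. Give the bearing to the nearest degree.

323°

Δλ = 139.65 − -175.20 = 314.85°; wrapped into (−180°, 180°]: -45.15°.
θ = atan2( sin Δλ · cos φ₂ , cos φ₁ · sin φ₂ − sin φ₁ · cos φ₂ · cos Δλ )
  = atan2(-0.57588, 0.75061) = -37.496° → normalised to [0°, 360°): 322.504°.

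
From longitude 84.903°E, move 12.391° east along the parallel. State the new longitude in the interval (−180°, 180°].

97.294°E

Start at +84.903°; shift +12.391° → +97.294°.
+97.294° already lies in (−180°, 180°].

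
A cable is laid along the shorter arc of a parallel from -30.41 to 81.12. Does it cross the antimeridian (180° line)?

No

Signed shortest Δλ = ((81.12 − -30.41 + 180) mod 360) − 180 = 111.53°.
Going east by 111.53° from -30.41° reaches +81.12° without touching 180°.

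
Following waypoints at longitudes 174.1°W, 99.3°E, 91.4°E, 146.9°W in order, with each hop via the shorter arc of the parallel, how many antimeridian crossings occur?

Leg 1: -174.1° → +99.3°, shortest Δλ = -86.6° (west) — crosses 180°.
Leg 2: +99.3° → +91.4°, shortest Δλ = -7.9° (west) — does not cross 180°.
Leg 3: +91.4° → -146.9°, shortest Δλ = 121.7° (east) — crosses 180°.
Total crossings: 2.

2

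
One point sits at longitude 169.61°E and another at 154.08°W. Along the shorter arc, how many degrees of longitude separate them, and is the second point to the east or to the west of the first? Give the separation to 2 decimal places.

Raw difference: -154.08 − 169.61 = -323.69°.
Normalise into (−180°, 180°]: -323.69° + 360° = 36.31°.
Positive ⇒ the second point lies to the east; separation 36.31°.

36.31° east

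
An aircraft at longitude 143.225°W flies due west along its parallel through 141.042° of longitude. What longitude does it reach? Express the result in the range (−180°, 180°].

Start at -143.225°; shift −141.042° → -284.267°.
-284.267° lies outside (−180°, 180°]; add 360° → +75.733°.

75.733°E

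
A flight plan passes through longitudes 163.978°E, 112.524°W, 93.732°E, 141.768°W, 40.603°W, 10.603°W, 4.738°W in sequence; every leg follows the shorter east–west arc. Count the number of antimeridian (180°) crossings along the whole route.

Leg 1: +163.978° → -112.524°, shortest Δλ = 83.498° (east) — crosses 180°.
Leg 2: -112.524° → +93.732°, shortest Δλ = -153.744° (west) — crosses 180°.
Leg 3: +93.732° → -141.768°, shortest Δλ = 124.5° (east) — crosses 180°.
Leg 4: -141.768° → -40.603°, shortest Δλ = 101.165° (east) — does not cross 180°.
Leg 5: -40.603° → -10.603°, shortest Δλ = 30.0° (east) — does not cross 180°.
Leg 6: -10.603° → -4.738°, shortest Δλ = 5.865° (east) — does not cross 180°.
Total crossings: 3.

3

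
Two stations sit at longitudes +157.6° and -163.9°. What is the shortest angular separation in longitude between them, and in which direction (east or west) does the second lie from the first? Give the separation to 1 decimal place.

Raw difference: -163.9 − 157.6 = -321.5°.
Normalise into (−180°, 180°]: -321.5° + 360° = 38.5°.
Positive ⇒ the second point lies to the east; separation 38.5°.

38.5° east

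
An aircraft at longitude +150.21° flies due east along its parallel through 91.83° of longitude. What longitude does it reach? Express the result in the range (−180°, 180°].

Start at +150.21°; shift +91.83° → +242.04°.
+242.04° lies outside (−180°, 180°]; subtract 360° → -117.96°.

-117.96°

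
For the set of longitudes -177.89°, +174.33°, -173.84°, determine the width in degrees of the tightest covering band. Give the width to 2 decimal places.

11.83°

Sort the longitudes: -177.89°, -173.84°, +174.33°.
Eastward gaps between consecutive values (wrapping around): 4.05°, 348.17°, 7.78°.
Largest gap = 348.17° ⇒ minimal covering band is its complement: 360° − 348.17° = 11.83°.
Band runs from +174.33° eastward to -173.84°, crossing the antimeridian.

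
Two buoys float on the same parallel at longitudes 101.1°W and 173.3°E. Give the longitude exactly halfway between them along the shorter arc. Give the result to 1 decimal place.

Signed shortest Δλ from -101.1° to +173.3° is -85.6°.
Midpoint longitude = -101.1° + (-85.6°)/2 = -101.1° − 42.8° = -143.9°.
(The naïve average (-101.1 + +173.3)/2 = 36.1° is on the wrong side of the globe.)

143.9°W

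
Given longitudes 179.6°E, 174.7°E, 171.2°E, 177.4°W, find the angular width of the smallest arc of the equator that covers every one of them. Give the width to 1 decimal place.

11.4°

Sort the longitudes: -177.4°, +171.2°, +174.7°, +179.6°.
Eastward gaps between consecutive values (wrapping around): 348.6°, 3.5°, 4.9°, 3.0°.
Largest gap = 348.6° ⇒ minimal covering band is its complement: 360° − 348.6° = 11.4°.
Band runs from +171.2° eastward to -177.4°, crossing the antimeridian.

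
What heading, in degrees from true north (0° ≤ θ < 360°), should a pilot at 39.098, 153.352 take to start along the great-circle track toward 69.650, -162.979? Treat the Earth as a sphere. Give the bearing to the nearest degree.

Δλ = -162.979 − 153.352 = -316.331°; wrapped into (−180°, 180°]: 43.669°.
θ = atan2( sin Δλ · cos φ₂ , cos φ₁ · sin φ₂ − sin φ₁ · cos φ₂ · cos Δλ )
  = atan2(0.24012, 0.56899) = 22.880° → normalised to [0°, 360°): 22.880°.

23°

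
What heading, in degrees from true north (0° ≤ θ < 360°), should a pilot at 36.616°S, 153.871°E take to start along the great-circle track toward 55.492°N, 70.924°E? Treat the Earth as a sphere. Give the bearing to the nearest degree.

Δλ = 70.924 − 153.871 = -82.947°.
θ = atan2( sin Δλ · cos φ₂ , cos φ₁ · sin φ₂ − sin φ₁ · cos φ₂ · cos Δλ )
  = atan2(-0.56223, 0.70291) = -38.655° → normalised to [0°, 360°): 321.345°.

321°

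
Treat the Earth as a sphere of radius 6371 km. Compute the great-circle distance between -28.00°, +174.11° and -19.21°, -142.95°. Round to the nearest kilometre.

Δλ = -142.95 − 174.11 = -317.06°; wrapped into (−180°, 180°]: 42.94°.
Δφ = -19.21 − -28.00 = 8.79°.
a = sin²(Δφ/2) + cos φ₁ · cos φ₂ · sin²(Δλ/2) = 0.117571.
c = 2·atan2(√a, √(1−a)) = 0.69998 rad → d = 6371·c ≈ 4459.55 km.

4460 km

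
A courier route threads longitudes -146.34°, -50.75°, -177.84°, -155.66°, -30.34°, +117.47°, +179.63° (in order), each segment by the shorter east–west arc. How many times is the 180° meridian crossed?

Leg 1: -146.34° → -50.75°, shortest Δλ = 95.59° (east) — does not cross 180°.
Leg 2: -50.75° → -177.84°, shortest Δλ = -127.09° (west) — does not cross 180°.
Leg 3: -177.84° → -155.66°, shortest Δλ = 22.18° (east) — does not cross 180°.
Leg 4: -155.66° → -30.34°, shortest Δλ = 125.32° (east) — does not cross 180°.
Leg 5: -30.34° → +117.47°, shortest Δλ = 147.81° (east) — does not cross 180°.
Leg 6: +117.47° → +179.63°, shortest Δλ = 62.16° (east) — does not cross 180°.
Total crossings: 0.

0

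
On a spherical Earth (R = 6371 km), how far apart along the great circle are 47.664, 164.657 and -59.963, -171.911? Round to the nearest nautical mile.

6563 nmi

Δλ = -171.911 − 164.657 = -336.568°; wrapped into (−180°, 180°]: 23.432°.
Δφ = -59.963 − 47.664 = -107.627°.
a = sin²(Δφ/2) + cos φ₁ · cos φ₂ · sin²(Δλ/2) = 0.665310.
c = 2·atan2(√a, √(1−a)) = 1.90776 rad → d = 6371·c ≈ 12154.32 km ≈ 6562.81 nmi.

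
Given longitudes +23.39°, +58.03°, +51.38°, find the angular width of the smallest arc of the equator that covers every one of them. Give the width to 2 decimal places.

Sort the longitudes: +23.39°, +51.38°, +58.03°.
Eastward gaps between consecutive values (wrapping around): 27.99°, 6.65°, 325.36°.
Largest gap = 325.36° ⇒ minimal covering band is its complement: 360° − 325.36° = 34.64°.
Band runs from +23.39° eastward to +58.03°.

34.64°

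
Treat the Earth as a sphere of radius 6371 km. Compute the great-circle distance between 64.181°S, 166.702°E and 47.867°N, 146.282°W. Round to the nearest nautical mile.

Δλ = -146.282 − 166.702 = -312.984°; wrapped into (−180°, 180°]: 47.016°.
Δφ = 47.867 − -64.181 = 112.048°.
a = sin²(Δφ/2) + cos φ₁ · cos φ₂ · sin²(Δλ/2) = 0.734178.
c = 2·atan2(√a, √(1−a)) = 2.05823 rad → d = 6371·c ≈ 13112.95 km ≈ 7080.43 nmi.

7080 nmi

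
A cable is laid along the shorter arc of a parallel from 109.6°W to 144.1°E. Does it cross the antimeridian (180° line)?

Naïve |144.1 − -109.6| = 253.7° > 180°, so the shorter arc goes the other way round — across 180°.
Signed shortest Δλ = ((144.1 − -109.6 + 180) mod 360) − 180 = -106.3°.
Going west by 106.3° from -109.6° passes through 180° before reaching +144.1°.

Yes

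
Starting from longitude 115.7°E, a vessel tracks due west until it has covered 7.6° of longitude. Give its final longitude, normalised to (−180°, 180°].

108.1°E

Start at +115.7°; shift −7.6° → +108.1°.
+108.1° already lies in (−180°, 180°].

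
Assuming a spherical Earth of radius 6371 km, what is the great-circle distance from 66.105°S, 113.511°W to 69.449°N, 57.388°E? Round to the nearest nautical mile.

Δλ = 57.388 − -113.511 = 170.899°.
Δφ = 69.449 − -66.105 = 135.554°.
a = sin²(Δφ/2) + cos φ₁ · cos φ₂ · sin²(Δλ/2) = 0.998254.
c = 2·atan2(√a, √(1−a)) = 3.05799 rad → d = 6371·c ≈ 19482.45 km ≈ 10519.68 nmi.

10520 nmi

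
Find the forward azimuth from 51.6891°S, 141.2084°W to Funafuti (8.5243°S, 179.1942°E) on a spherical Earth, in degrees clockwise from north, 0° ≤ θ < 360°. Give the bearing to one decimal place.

Δλ = 179.1942 − -141.2084 = 320.4026°; wrapped into (−180°, 180°]: -39.5974°.
θ = atan2( sin Δλ · cos φ₂ , cos φ₁ · sin φ₂ − sin φ₁ · cos φ₂ · cos Δλ )
  = atan2(-0.63035, 0.50604) = -51.243° → normalised to [0°, 360°): 308.757°.

308.8°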